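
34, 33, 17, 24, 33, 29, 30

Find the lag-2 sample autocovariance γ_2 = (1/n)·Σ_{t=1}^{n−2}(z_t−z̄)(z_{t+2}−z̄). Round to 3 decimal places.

Mean z̄ = (34 + 33 + 17 + 24 + 33 + 29 + 30)/7 = 28.5714
Σ_{t=1}^{5}(z_t−z̄)(z_{t+2}−z̄) = -129.9388
γ_2 = -129.9388 / 7 = -18.563

-18.563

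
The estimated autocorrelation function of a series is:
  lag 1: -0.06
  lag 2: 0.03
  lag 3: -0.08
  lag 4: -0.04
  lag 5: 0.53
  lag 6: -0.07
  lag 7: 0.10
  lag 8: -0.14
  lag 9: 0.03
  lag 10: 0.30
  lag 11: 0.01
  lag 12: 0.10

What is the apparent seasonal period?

5

The largest autocorrelation is r_5 = 0.53, with a weaker echo at lag 10 (0.30); the remaining lags stay at or below 0.10.
The dominant spike at lag 5 indicates a seasonal period of 5.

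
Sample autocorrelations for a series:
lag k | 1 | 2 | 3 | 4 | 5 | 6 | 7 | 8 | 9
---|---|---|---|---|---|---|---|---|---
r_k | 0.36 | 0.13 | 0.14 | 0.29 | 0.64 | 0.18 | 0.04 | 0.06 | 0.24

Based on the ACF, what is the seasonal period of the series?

5

The largest autocorrelation is r_5 = 0.64; the remaining lags stay at or below 0.36. The elevated value at lag 1 (0.36), dropping to 0.13 at lag 2, reflects decaying short-term dependence rather than seasonality.
The dominant spike at lag 5 indicates a seasonal period of 5.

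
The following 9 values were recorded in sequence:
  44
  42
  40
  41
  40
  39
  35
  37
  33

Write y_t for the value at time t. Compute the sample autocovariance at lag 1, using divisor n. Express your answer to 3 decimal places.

4.667

Mean ȳ = (44 + 42 + 40 + 41 + 40 + 39 + 35 + 37 + 33)/9 = 39.0000
Σ_{t=1}^{8}(y_t−ȳ)(y_{t+1}−ȳ) = 42.0000
γ_1 = 42.0000 / 9 = 4.667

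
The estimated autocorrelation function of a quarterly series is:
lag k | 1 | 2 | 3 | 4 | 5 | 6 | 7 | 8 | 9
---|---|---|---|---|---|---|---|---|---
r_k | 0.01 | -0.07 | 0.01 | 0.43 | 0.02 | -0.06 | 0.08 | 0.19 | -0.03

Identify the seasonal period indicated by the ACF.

The largest autocorrelation is r_4 = 0.43, with a weaker echo at lag 8 (0.19); the remaining lags stay at or below 0.08.
The dominant spike at lag 4 indicates a seasonal period of 4.

4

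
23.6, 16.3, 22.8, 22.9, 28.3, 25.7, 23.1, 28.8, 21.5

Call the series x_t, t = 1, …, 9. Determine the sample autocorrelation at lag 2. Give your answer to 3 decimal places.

Mean x̄ = (23.6 + 16.3 + 22.8 + 22.9 + 28.3 + 25.7 + 23.1 + 28.8 + 21.5)/9 = 23.6667
Numerator Σ_{t=1}^{7}(x_t−x̄)(x_{t+2}−x̄) = 9.1711
Denominator Σ(x_t−x̄)² = 112.5800
r_2 = 9.1711 / 112.5800 = 0.081

0.081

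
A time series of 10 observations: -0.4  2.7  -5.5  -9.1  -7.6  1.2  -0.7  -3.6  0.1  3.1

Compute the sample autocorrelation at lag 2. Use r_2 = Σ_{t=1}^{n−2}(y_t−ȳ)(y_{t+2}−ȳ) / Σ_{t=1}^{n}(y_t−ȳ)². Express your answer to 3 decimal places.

Mean ȳ = (-0.4 + 2.7 − 5.5 − 9.1 − 7.6 + 1.2 − 0.7 − 3.6 + 0.1 + 3.1)/10 = -1.9800
Numerator Σ_{t=1}^{8}(y_t−ȳ)(y_{t+2}−ȳ) = -59.6548
Denominator Σ(y_t−ȳ)² = 163.5760
r_2 = -59.6548 / 163.5760 = -0.365

-0.365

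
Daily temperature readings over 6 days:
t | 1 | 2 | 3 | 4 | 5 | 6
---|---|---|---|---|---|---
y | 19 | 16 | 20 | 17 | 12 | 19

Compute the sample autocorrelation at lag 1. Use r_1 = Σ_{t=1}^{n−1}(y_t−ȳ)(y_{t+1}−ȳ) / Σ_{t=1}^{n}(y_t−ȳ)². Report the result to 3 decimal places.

Mean ȳ = (19 + 16 + 20 + 17 + 12 + 19)/6 = 17.1667
Deviations from mean: 1.8333, -1.1667, 2.8333, -0.1667, -5.1667, 1.8333
Numerator Σ_{t=1}^{5}(y_t−ȳ)(y_{t+1}−ȳ) = -14.5278
Denominator Σ(y_t−ȳ)² = 42.8333
r_1 = -14.5278 / 42.8333 = -0.339

-0.339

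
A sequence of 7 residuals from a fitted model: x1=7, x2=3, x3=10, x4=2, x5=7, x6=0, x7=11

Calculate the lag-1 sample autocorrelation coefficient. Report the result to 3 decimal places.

Mean x̄ = (7 + 3 + 10 + 2 + 7 + 0 + 11)/7 = 5.7143
Deviations from mean: 1.2857, -2.7143, 4.2857, -3.7143, 1.2857, -5.7143, 5.2857
Σ(x_t−x̄)(x_{t+1}−x̄) = (-3.4898) + (-11.6327) + (-15.9184) + (-4.7755) + (-7.3469) + (-30.2041) = -73.3673
Denominator Σ(x_t−x̄)² = 103.4286
r_1 = -73.3673 / 103.4286 = -0.709

-0.709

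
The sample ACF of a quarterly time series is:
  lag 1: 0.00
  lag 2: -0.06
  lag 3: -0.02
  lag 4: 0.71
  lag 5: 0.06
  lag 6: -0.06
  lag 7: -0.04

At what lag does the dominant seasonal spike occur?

4

The largest autocorrelation is r_4 = 0.71; the remaining lags stay at or below 0.06.
The dominant spike at lag 4 indicates a seasonal period of 4.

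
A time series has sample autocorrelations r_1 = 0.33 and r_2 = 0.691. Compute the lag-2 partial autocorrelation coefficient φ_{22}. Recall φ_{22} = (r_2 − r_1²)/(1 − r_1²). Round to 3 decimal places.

φ_{22} = (r_2 − r_1²) / (1 − r_1²)
r_1² = (0.33)² = 0.1089
Numerator = 0.691 − 0.1089 = 0.5821; denominator = 1 − 0.1089 = 0.8911
φ_{22} = 0.5821 / 0.8911 = 0.653

0.653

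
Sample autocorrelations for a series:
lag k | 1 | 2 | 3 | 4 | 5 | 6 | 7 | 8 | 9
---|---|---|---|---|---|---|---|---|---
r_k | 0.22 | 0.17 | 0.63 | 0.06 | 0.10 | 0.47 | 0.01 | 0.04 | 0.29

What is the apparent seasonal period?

3

The largest autocorrelation is r_3 = 0.63, with weaker echoes at lags 6 (0.47) and 9 (0.29); the remaining lags stay at or below 0.22. The elevated value at lag 1 (0.22), dropping to 0.17 at lag 2, reflects decaying short-term dependence rather than seasonality.
The dominant spike at lag 3 indicates a seasonal period of 3.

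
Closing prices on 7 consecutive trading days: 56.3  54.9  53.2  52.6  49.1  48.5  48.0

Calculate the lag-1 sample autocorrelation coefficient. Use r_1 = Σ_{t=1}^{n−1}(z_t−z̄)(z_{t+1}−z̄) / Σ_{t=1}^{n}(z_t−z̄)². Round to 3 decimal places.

0.595

Mean z̄ = (56.3 + 54.9 + 53.2 + 52.6 + 49.1 + 48.5 + 48.0)/7 = 51.8000
Numerator Σ_{t=1}^{6}(z_t−z̄)(z_{t+1}−z̄) = 38.7000
Denominator Σ(z_t−z̄)² = 65.0800
r_1 = 38.7000 / 65.0800 = 0.595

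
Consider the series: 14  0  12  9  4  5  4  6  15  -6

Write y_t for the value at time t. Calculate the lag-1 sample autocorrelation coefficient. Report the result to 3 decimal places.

Mean ȳ = (14 + 0 + 12 + 9 + 4 + 5 + 4 + 6 + 15 − 6)/10 = 6.3000
Numerator Σ_{t=1}^{9}(y_t−ȳ)(y_{t+1}−ȳ) = -178.1900
Denominator Σ(y_t−ȳ)² = 378.1000
r_1 = -178.1900 / 378.1000 = -0.471

-0.471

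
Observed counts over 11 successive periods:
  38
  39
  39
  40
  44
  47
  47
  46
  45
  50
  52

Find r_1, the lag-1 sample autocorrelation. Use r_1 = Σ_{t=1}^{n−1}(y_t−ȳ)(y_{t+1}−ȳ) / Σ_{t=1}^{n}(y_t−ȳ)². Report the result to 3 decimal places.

0.650

Mean ȳ = (38 + 39 + 39 + 40 + 44 + 47 + 47 + 46 + 45 + 50 + 52)/11 = 44.2727
Numerator Σ_{t=1}^{10}(y_t−ȳ)(y_{t+1}−ȳ) = 145.6529
Denominator Σ(y_t−ȳ)² = 224.1818
r_1 = 145.6529 / 224.1818 = 0.650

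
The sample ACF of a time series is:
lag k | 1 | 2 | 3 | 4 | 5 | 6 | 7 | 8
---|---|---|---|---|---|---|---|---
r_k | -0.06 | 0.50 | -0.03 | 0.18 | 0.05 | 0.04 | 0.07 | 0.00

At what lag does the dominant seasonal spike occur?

The largest autocorrelation is r_2 = 0.50, with a weaker echo at lag 4 (0.18); the remaining lags stay at or below 0.07.
The dominant spike at lag 2 indicates a seasonal period of 2.

2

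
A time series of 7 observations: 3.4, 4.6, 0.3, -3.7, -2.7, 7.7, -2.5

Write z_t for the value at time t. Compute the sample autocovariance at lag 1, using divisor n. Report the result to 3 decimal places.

Mean z̄ = (3.4 + 4.6 + 0.3 − 3.7 − 2.7 + 7.7 − 2.5)/7 = 1.0143
Deviations: 2.3857, 3.5857, -0.7143, -4.7143, -3.7143, 6.6857, -3.5143
Σ_{t=1}^{6}(z_t−z̄)(z_{t+1}−z̄) = -21.4573
γ_1 = -21.4573 / 7 = -3.065

-3.065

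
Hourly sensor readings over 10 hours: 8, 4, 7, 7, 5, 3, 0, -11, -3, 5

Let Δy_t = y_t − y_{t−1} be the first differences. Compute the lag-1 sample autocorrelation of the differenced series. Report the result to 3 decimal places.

First differences Δy: -4, 3, 0, -2, -2, -3, -11, 8, 8
Mean of differences = -0.3333
Numerator Σ(Δy_t−Δȳ)(Δy_{t+1}−Δȳ) = 4.5556
Denominator Σ(Δy_t−Δȳ)² = 290.0000
r_1(Δy) = 4.5556 / 290.0000 = 0.016

0.016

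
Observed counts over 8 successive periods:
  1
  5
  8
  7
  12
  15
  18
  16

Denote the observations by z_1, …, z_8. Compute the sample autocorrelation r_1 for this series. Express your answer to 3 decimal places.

0.613

Mean z̄ = (1 + 5 + 8 + 7 + 12 + 15 + 18 + 16)/8 = 10.2500
Σ(z_t−z̄)(z_{t+1}−z̄) = (48.5625) + (11.8125) + (7.3125) + (-5.6875) + (8.3125) + (36.8125) + (44.5625) = 151.6875
Denominator Σ(z_t−z̄)² = 247.5000
r_1 = 151.6875 / 247.5000 = 0.613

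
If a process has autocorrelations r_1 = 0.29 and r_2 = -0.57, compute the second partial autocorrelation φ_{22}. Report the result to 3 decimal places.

φ_{22} = (r_2 − r_1²) / (1 − r_1²)
r_1² = (0.29)² = 0.0841
Numerator = -0.57 − 0.0841 = -0.6541; denominator = 1 − 0.0841 = 0.9159
φ_{22} = -0.6541 / 0.9159 = -0.714

-0.714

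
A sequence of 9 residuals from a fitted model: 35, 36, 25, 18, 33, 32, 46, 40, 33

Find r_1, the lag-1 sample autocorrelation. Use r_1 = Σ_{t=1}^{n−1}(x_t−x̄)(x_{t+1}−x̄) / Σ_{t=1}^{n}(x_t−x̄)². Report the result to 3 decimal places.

Mean x̄ = (35 + 36 + 25 + 18 + 33 + 32 + 46 + 40 + 33)/9 = 33.1111
Numerator Σ_{t=1}^{8}(x_t−x̄)(x_{t+1}−x̄) = 180.0988
Denominator Σ(x_t−x̄)² = 520.8889
r_1 = 180.0988 / 520.8889 = 0.346

0.346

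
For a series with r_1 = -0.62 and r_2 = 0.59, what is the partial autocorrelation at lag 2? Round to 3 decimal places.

0.334

φ_{22} = (r_2 − r_1²) / (1 − r_1²)
r_1² = (-0.62)² = 0.3844
Numerator = 0.59 − 0.3844 = 0.2056; denominator = 1 − 0.3844 = 0.6156
φ_{22} = 0.2056 / 0.6156 = 0.334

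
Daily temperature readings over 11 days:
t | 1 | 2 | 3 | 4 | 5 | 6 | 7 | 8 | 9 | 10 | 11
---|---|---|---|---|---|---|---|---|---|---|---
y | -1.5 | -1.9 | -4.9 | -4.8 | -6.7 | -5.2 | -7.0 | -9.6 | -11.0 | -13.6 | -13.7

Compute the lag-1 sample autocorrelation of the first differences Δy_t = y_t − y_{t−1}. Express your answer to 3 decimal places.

First differences Δy: -0.4, -3.0, 0.1, -1.9, 1.5, -1.8, -2.6, -1.4, -2.6, -0.1
Mean of differences = -1.2200
Numerator Σ(Δy_t−Δȳ)(Δy_{t+1}−Δȳ) = -8.3824
Denominator Σ(Δy_t−Δȳ)² = 18.8760
r_1(Δy) = -8.3824 / 18.8760 = -0.444

-0.444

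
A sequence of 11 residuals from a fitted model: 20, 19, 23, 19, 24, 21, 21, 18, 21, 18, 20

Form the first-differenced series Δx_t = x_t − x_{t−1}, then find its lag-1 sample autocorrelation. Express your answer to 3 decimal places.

-0.806

First differences Δx: -1, 4, -4, 5, -3, 0, -3, 3, -3, 2
Mean of differences = 0.0000
Numerator Σ(Δx_t−Δx̄)(Δx_{t+1}−Δx̄) = -79.0000
Denominator Σ(Δx_t−Δx̄)² = 98.0000
r_1(Δx) = -79.0000 / 98.0000 = -0.806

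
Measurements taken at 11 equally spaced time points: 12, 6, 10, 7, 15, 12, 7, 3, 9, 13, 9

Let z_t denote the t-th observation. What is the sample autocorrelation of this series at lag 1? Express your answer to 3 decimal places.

-0.020

Mean z̄ = (12 + 6 + 10 + 7 + 15 + 12 + 7 + 3 + 9 + 13 + 9)/11 = 9.3636
Numerator Σ_{t=1}^{10}(z_t−z̄)(z_{t+1}−z̄) = -2.4959
Denominator Σ(z_t−z̄)² = 122.5455
r_1 = -2.4959 / 122.5455 = -0.020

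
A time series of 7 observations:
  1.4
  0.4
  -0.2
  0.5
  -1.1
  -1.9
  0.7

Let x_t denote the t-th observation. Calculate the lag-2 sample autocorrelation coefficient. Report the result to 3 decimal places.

Mean x̄ = (1.4 + 0.4 − 0.2 + 0.5 − 1.1 − 1.9 + 0.7)/7 = -0.0286
Deviations from mean: 1.4286, 0.4286, -0.1714, 0.5286, -1.0714, -1.8714, 0.7286
Numerator Σ_{t=1}^{5}(x_t−x̄)(x_{t+2}−x̄) = -1.6045
Denominator Σ(x_t−x̄)² = 7.7143
r_2 = -1.6045 / 7.7143 = -0.208

-0.208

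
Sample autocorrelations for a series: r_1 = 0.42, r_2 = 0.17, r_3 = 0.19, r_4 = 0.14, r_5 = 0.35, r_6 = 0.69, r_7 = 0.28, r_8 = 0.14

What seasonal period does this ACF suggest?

6

The largest autocorrelation is r_6 = 0.69; the remaining lags stay at or below 0.42. The elevated value at lag 1 (0.42), dropping to 0.17 at lag 2, reflects decaying short-term dependence rather than seasonality.
The dominant spike at lag 6 indicates a seasonal period of 6.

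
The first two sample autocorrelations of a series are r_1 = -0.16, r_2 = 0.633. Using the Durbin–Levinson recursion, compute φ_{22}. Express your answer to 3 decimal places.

φ_{22} = (r_2 − r_1²) / (1 − r_1²)
r_1² = (-0.16)² = 0.0256
Numerator = 0.633 − 0.0256 = 0.6074; denominator = 1 − 0.0256 = 0.9744
φ_{22} = 0.6074 / 0.9744 = 0.623

0.623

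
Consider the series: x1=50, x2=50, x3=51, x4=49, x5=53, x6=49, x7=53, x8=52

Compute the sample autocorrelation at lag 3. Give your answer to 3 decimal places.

-0.108

Mean x̄ = (50 + 50 + 51 + 49 + 53 + 49 + 53 + 52)/8 = 50.8750
Deviations from mean: -0.8750, -0.8750, 0.1250, -1.8750, 2.1250, -1.8750, 2.1250, 1.1250
Σ(x_t−x̄)(x_{t+3}−x̄) = (1.6406) + (-1.8594) + (-0.2344) + (-3.9844) + (2.3906) = -2.0469
Denominator Σ(x_t−x̄)² = 18.8750
r_3 = -2.0469 / 18.8750 = -0.108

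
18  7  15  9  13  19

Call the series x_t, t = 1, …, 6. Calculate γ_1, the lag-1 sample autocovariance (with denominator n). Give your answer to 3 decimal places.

-7.708

Mean x̄ = (18 + 7 + 15 + 9 + 13 + 19)/6 = 13.5000
Deviations: 4.5000, -6.5000, 1.5000, -4.5000, -0.5000, 5.5000
Σ_{t=1}^{5}(x_t−x̄)(x_{t+1}−x̄) = -46.2500
γ_1 = -46.2500 / 6 = -7.708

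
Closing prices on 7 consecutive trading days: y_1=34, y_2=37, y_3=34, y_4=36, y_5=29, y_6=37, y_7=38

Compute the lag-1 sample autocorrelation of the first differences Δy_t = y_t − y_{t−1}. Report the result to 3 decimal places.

-0.581

First differences Δy: 3, -3, 2, -7, 8, 1
Mean of differences = 0.6667
Numerator Σ(Δy_t−Δȳ)(Δy_{t+1}−Δȳ) = -77.4444
Denominator Σ(Δy_t−Δȳ)² = 133.3333
r_1(Δy) = -77.4444 / 133.3333 = -0.581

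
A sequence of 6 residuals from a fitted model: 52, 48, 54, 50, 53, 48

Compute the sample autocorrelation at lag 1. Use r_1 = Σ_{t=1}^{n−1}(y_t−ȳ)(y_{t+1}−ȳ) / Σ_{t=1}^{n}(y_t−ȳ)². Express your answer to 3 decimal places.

-0.696

Mean ȳ = (52 + 48 + 54 + 50 + 53 + 48)/6 = 50.8333
Deviations from mean: 1.1667, -2.8333, 3.1667, -0.8333, 2.1667, -2.8333
Σ(y_t−ȳ)(y_{t+1}−ȳ) = (-3.3056) + (-8.9722) + (-2.6389) + (-1.8056) + (-6.1389) = -22.8611
Denominator Σ(y_t−ȳ)² = 32.8333
r_1 = -22.8611 / 32.8333 = -0.696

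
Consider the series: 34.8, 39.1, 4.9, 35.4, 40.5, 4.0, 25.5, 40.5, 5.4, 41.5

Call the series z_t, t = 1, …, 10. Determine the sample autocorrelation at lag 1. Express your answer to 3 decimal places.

-0.489

Mean z̄ = (34.8 + 39.1 + 4.9 + 35.4 + 40.5 + 4.0 + 25.5 + 40.5 + 5.4 + 41.5)/10 = 27.1600
Numerator Σ_{t=1}^{9}(z_t−z̄)(z_{t+1}−z̄) = -1143.0336
Denominator Σ(z_t−z̄)² = 2338.5240
r_1 = -1143.0336 / 2338.5240 = -0.489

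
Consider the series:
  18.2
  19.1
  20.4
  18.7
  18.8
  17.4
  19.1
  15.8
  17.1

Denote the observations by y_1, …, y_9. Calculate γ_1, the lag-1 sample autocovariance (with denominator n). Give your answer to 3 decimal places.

Mean ȳ = (18.2 + 19.1 + 20.4 + 18.7 + 18.8 + 17.4 + 19.1 + 15.8 + 17.1)/9 = 18.2889
Σ_{t=1}^{8}(y_t−ȳ)(y_{t+1}−ȳ) = 2.4832
γ_1 = 2.4832 / 9 = 0.276

0.276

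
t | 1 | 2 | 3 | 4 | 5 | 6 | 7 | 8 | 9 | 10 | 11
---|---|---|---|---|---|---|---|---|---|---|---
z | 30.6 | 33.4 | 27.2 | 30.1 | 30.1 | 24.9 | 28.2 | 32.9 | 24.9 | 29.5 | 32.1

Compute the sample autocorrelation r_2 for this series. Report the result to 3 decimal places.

-0.321

Mean z̄ = (30.6 + 33.4 + 27.2 + 30.1 + 30.1 + 24.9 + 28.2 + 32.9 + 24.9 + 29.5 + 32.1)/11 = 29.4455
Numerator Σ_{t=1}^{9}(z_t−z̄)(z_{t+2}−z̄) = -27.1832
Denominator Σ(z_t−z̄)² = 84.7273
r_2 = -27.1832 / 84.7273 = -0.321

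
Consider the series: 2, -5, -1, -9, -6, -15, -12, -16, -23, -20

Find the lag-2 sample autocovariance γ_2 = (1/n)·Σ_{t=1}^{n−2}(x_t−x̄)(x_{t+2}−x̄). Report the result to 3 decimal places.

Mean x̄ = (2 − 5 − 1 − 9 − 6 − 15 − 12 − 16 − 23 − 20)/10 = -10.5000
Σ_{t=1}^{8}(x_t−x̄)(x_{t+2}−x̄) = 252.0000
γ_2 = 252.0000 / 10 = 25.200

25.200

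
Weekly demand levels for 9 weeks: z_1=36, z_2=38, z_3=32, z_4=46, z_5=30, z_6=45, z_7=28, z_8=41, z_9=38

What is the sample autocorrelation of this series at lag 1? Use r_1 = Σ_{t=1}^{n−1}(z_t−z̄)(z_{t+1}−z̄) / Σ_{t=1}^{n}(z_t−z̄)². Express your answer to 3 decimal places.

-0.860

Mean z̄ = (36 + 38 + 32 + 46 + 30 + 45 + 28 + 41 + 38)/9 = 37.1111
Numerator Σ_{t=1}^{8}(z_t−z̄)(z_{t+1}−z̄) = -274.1235
Denominator Σ(z_t−z̄)² = 318.8889
r_1 = -274.1235 / 318.8889 = -0.860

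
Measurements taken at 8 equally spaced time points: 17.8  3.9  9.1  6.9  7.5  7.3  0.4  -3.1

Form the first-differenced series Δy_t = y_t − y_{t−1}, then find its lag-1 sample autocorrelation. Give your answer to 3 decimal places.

-0.354

First differences Δy: -13.9, 5.2, -2.2, 0.6, -0.2, -6.9, -3.5
Mean of differences = -2.9857
Numerator Σ(Δy_t−Δȳ)(Δy_{t+1}−Δȳ) = -78.9945
Denominator Σ(Δy_t−Δȳ)² = 222.9486
r_1(Δy) = -78.9945 / 222.9486 = -0.354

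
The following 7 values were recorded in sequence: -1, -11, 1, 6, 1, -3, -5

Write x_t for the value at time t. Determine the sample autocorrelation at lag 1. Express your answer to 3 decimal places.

0.062

Mean x̄ = (-1 − 11 + 1 + 6 + 1 − 3 − 5)/7 = -1.7143
Σ(x_t−x̄)(x_{t+1}−x̄) = (-6.6327) + (-25.2041) + (20.9388) + (20.9388) + (-3.4898) + (4.2245) = 10.7755
Denominator Σ(x_t−x̄)² = 173.4286
r_1 = 10.7755 / 173.4286 = 0.062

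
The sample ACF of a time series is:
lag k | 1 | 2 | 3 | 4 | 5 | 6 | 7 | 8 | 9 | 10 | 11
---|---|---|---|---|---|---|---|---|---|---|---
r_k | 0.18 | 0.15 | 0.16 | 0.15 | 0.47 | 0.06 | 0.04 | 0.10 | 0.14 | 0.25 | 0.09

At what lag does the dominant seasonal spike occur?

The largest autocorrelation is r_5 = 0.47, with a weaker echo at lag 10 (0.25); the remaining lags stay at or below 0.18.
The dominant spike at lag 5 indicates a seasonal period of 5.

5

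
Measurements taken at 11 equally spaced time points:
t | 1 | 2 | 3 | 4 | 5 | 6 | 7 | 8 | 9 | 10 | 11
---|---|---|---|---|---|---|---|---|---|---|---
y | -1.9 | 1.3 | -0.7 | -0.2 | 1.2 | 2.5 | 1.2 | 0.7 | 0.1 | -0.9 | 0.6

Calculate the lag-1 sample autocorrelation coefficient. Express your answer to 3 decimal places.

0.054

Mean ȳ = (-1.9 + 1.3 − 0.7 − 0.2 + 1.2 + 2.5 + 1.2 + 0.7 + 0.1 − 0.9 + 0.6)/11 = 0.3545
Numerator Σ_{t=1}^{10}(y_t−ȳ)(y_{t+1}−ȳ) = 0.8307
Denominator Σ(y_t−ȳ)² = 15.2473
r_1 = 0.8307 / 15.2473 = 0.054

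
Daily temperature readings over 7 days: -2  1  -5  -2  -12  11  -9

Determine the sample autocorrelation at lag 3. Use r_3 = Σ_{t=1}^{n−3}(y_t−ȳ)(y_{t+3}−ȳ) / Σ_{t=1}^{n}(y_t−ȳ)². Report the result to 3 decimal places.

-0.210

Mean ȳ = (-2 + 1 − 5 − 2 − 12 + 11 − 9)/7 = -2.5714
Deviations from mean: 0.5714, 3.5714, -2.4286, 0.5714, -9.4286, 13.5714, -6.4286
Numerator Σ_{t=1}^{4}(y_t−ȳ)(y_{t+3}−ȳ) = -69.9796
Denominator Σ(y_t−ȳ)² = 333.7143
r_3 = -69.9796 / 333.7143 = -0.210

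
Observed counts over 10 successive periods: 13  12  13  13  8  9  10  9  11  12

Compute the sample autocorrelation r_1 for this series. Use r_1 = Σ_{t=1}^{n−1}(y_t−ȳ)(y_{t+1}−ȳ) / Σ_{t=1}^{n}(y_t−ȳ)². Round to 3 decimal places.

0.375

Mean ȳ = (13 + 12 + 13 + 13 + 8 + 9 + 10 + 9 + 11 + 12)/10 = 11.0000
Numerator Σ_{t=1}^{9}(y_t−ȳ)(y_{t+1}−ȳ) = 12.0000
Denominator Σ(y_t−ȳ)² = 32.0000
r_1 = 12.0000 / 32.0000 = 0.375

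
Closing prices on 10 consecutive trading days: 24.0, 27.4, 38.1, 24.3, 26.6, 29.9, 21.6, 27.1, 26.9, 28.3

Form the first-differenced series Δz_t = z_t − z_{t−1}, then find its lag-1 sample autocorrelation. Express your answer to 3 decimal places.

-0.486

First differences Δz: 3.4, 10.7, -13.8, 2.3, 3.3, -8.3, 5.5, -0.2, 1.4
Mean of differences = 0.4778
Numerator Σ(Δz_t−Δz̄)(Δz_{t+1}−Δz̄) = -209.8394
Denominator Σ(Δz_t−Δz̄)² = 431.7556
r_1(Δz) = -209.8394 / 431.7556 = -0.486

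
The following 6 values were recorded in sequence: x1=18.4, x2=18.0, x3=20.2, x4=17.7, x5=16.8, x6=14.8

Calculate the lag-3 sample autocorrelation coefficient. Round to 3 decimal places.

Mean x̄ = (18.4 + 18.0 + 20.2 + 17.7 + 16.8 + 14.8)/6 = 17.6500
Σ(x_t−x̄)(x_{t+3}−x̄) = (0.0375) + (-0.2975) + (-7.2675) = -7.5275
Denominator Σ(x_t−x̄)² = 16.0350
r_3 = -7.5275 / 16.0350 = -0.469

-0.469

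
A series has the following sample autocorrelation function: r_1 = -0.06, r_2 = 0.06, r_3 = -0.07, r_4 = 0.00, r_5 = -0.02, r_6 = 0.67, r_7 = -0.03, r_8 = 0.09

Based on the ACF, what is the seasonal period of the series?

The largest autocorrelation is r_6 = 0.67; the remaining lags stay at or below 0.09.
The dominant spike at lag 6 indicates a seasonal period of 6.

6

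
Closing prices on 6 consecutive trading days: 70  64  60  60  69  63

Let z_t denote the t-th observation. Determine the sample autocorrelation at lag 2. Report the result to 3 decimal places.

Mean z̄ = (70 + 64 + 60 + 60 + 69 + 63)/6 = 64.3333
Deviations from mean: 5.6667, -0.3333, -4.3333, -4.3333, 4.6667, -1.3333
Σ(z_t−z̄)(z_{t+2}−z̄) = (-24.5556) + (1.4444) + (-20.2222) + (5.7778) = -37.5556
Denominator Σ(z_t−z̄)² = 93.3333
r_2 = -37.5556 / 93.3333 = -0.402

-0.402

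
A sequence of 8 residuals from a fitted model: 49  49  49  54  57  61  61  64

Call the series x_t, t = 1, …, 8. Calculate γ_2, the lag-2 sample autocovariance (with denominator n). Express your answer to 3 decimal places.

Mean x̄ = (49 + 49 + 49 + 54 + 57 + 61 + 61 + 64)/8 = 55.5000
Deviations: -6.5000, -6.5000, -6.5000, -1.5000, 1.5000, 5.5000, 5.5000, 8.5000
Σ_{t=1}^{6}(x_t−x̄)(x_{t+2}−x̄) = 89.0000
γ_2 = 89.0000 / 8 = 11.125

11.125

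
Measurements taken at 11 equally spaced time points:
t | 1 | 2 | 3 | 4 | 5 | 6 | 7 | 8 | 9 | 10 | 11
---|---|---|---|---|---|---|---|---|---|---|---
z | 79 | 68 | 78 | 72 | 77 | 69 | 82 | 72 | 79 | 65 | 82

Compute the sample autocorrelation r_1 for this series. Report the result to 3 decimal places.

Mean z̄ = (79 + 68 + 78 + 72 + 77 + 69 + 82 + 72 + 79 + 65 + 82)/11 = 74.8182
Numerator Σ_{t=1}^{10}(z_t−z̄)(z_{t+1}−z̄) = -263.3967
Denominator Σ(z_t−z̄)² = 345.6364
r_1 = -263.3967 / 345.6364 = -0.762

-0.762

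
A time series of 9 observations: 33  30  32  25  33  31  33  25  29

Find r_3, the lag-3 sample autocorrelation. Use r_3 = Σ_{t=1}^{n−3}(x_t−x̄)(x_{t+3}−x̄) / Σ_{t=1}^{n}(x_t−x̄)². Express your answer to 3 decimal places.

Mean x̄ = (33 + 30 + 32 + 25 + 33 + 31 + 33 + 25 + 29)/9 = 30.1111
Σ(x_t−x̄)(x_{t+3}−x̄) = (-14.7654) + (-0.3210) + (1.6790) + (-14.7654) + (-14.7654) + (-0.9877) = -43.9259
Denominator Σ(x_t−x̄)² = 82.8889
r_3 = -43.9259 / 82.8889 = -0.530

-0.530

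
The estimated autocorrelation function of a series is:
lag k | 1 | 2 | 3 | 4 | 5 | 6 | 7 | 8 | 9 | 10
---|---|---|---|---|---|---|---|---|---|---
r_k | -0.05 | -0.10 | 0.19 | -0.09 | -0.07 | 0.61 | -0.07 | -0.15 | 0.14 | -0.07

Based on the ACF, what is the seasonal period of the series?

The largest autocorrelation is r_6 = 0.61; the remaining lags stay at or below 0.19.
The dominant spike at lag 6 indicates a seasonal period of 6.

6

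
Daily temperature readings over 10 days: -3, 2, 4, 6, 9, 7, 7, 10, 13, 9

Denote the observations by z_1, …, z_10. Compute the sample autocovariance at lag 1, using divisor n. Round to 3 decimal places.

9.684

Mean z̄ = (-3 + 2 + 4 + 6 + 9 + 7 + 7 + 10 + 13 + 9)/10 = 6.4000
Σ_{t=1}^{9}(z_t−z̄)(z_{t+1}−z̄) = 96.8400
γ_1 = 96.8400 / 10 = 9.684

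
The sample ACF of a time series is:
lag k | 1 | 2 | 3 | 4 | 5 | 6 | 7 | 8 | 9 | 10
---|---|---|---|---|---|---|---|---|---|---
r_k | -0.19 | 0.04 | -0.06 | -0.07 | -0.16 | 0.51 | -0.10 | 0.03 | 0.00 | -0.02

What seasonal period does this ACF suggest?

6

The largest autocorrelation is r_6 = 0.51; the remaining lags stay at or below 0.04.
The dominant spike at lag 6 indicates a seasonal period of 6.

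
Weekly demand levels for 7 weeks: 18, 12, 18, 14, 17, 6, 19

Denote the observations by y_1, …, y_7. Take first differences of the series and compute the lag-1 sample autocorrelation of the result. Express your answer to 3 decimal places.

-0.639

First differences Δy: -6, 6, -4, 3, -11, 13
Mean of differences = 0.1667
Numerator Σ(Δy_t−Δȳ)(Δy_{t+1}−Δȳ) = -247.0278
Denominator Σ(Δy_t−Δȳ)² = 386.8333
r_1(Δy) = -247.0278 / 386.8333 = -0.639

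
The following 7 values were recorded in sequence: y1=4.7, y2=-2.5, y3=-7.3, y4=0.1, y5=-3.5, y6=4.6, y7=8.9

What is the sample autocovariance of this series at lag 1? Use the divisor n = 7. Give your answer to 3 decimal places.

Mean ȳ = (4.7 − 2.5 − 7.3 + 0.1 − 3.5 + 4.6 + 8.9)/7 = 0.7143
Σ_{t=1}^{6}(y_t−ȳ)(y_{t+1}−ȳ) = 35.8927
γ_1 = 35.8927 / 7 = 5.128

5.128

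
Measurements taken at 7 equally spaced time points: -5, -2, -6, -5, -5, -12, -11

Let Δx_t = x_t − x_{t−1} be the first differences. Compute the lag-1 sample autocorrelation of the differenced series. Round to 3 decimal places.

-0.486

First differences Δx: 3, -4, 1, 0, -7, 1
Mean of differences = -1.0000
Numerator Σ(Δx_t−Δx̄)(Δx_{t+1}−Δx̄) = -34.0000
Denominator Σ(Δx_t−Δx̄)² = 70.0000
r_1(Δx) = -34.0000 / 70.0000 = -0.486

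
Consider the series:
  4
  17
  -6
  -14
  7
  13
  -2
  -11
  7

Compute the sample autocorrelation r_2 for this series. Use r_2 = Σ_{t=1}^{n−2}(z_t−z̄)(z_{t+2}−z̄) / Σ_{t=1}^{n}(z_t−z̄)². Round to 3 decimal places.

-0.729

Mean z̄ = (4 + 17 − 6 − 14 + 7 + 13 − 2 − 11 + 7)/9 = 1.6667
Σ(z_t−z̄)(z_{t+2}−z̄) = (-17.8889) + (-240.2222) + (-40.8889) + (-177.5556) + (-19.5556) + (-143.5556) + (-19.5556) = -659.2222
Denominator Σ(z_t−z̄)² = 904.0000
r_2 = -659.2222 / 904.0000 = -0.729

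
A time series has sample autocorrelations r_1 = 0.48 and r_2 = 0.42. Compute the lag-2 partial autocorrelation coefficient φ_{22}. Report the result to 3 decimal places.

0.246

φ_{22} = (r_2 − r_1²) / (1 − r_1²)
r_1² = (0.48)² = 0.2304
Numerator = 0.42 − 0.2304 = 0.1896; denominator = 1 − 0.2304 = 0.7696
φ_{22} = 0.1896 / 0.7696 = 0.246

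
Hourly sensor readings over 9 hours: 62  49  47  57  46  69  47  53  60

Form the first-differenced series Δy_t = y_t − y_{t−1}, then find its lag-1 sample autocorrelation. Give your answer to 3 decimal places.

-0.638

First differences Δy: -13, -2, 10, -11, 23, -22, 6, 7
Mean of differences = -0.2500
Numerator Σ(Δy_t−Δȳ)(Δy_{t+1}−Δȳ) = -952.0625
Denominator Σ(Δy_t−Δȳ)² = 1491.5000
r_1(Δy) = -952.0625 / 1491.5000 = -0.638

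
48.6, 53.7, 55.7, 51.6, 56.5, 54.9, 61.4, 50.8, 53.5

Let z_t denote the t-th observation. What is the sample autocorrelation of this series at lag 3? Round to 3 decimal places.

Mean z̄ = (48.6 + 53.7 + 55.7 + 51.6 + 56.5 + 54.9 + 61.4 + 50.8 + 53.5)/9 = 54.0778
Numerator Σ_{t=1}^{6}(z_t−z̄)(z_{t+3}−z̄) = -12.5659
Denominator Σ(z_t−z̄)² = 110.1556
r_3 = -12.5659 / 110.1556 = -0.114

-0.114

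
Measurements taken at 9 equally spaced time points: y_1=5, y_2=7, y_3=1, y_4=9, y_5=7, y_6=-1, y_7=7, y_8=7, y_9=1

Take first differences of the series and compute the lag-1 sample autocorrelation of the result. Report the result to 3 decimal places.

-0.460

First differences Δy: 2, -6, 8, -2, -8, 8, 0, -6
Mean of differences = -0.5000
Numerator Σ(Δy_t−Δȳ)(Δy_{t+1}−Δȳ) = -124.2500
Denominator Σ(Δy_t−Δȳ)² = 270.0000
r_1(Δy) = -124.2500 / 270.0000 = -0.460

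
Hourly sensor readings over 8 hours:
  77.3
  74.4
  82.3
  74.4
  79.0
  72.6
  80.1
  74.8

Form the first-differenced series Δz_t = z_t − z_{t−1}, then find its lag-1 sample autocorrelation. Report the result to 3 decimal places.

First differences Δz: -2.9, 7.9, -7.9, 4.6, -6.4, 7.5, -5.3
Mean of differences = -0.3571
Numerator Σ(Δz_t−Δz̄)(Δz_{t+1}−Δz̄) = -236.9418
Denominator Σ(Δz_t−Δz̄)² = 278.7971
r_1(Δz) = -236.9418 / 278.7971 = -0.850

-0.850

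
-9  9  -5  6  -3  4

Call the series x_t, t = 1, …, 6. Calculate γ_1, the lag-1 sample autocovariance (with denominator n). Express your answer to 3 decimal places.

Mean x̄ = (-9 + 9 − 5 + 6 − 3 + 4)/6 = 0.3333
Σ_{t=1}^{5}(x_t−x̄)(x_{t+1}−x̄) = -188.4444
γ_1 = -188.4444 / 6 = -31.407

-31.407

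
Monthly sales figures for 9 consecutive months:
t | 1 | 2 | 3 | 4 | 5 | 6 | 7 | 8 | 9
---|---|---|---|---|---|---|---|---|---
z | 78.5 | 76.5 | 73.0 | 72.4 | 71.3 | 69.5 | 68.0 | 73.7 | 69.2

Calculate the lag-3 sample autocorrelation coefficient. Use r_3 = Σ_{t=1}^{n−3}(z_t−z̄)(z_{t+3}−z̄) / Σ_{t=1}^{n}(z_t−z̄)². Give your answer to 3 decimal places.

Mean z̄ = (78.5 + 76.5 + 73.0 + 72.4 + 71.3 + 69.5 + 68.0 + 73.7 + 69.2)/9 = 72.4556
Numerator Σ_{t=1}^{6}(z_t−z̄)(z_{t+3}−z̄) = 1.8130
Denominator Σ(z_t−z̄)² = 95.2622
r_3 = 1.8130 / 95.2622 = 0.019

0.019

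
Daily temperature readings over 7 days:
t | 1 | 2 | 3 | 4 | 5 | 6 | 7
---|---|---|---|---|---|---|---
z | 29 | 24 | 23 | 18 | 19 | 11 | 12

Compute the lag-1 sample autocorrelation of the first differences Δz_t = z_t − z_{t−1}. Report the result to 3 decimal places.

First differences Δz: -5, -1, -5, 1, -8, 1
Mean of differences = -2.8333
Numerator Σ(Δz_t−Δz̄)(Δz_{t+1}−Δz̄) = -55.8611
Denominator Σ(Δz_t−Δz̄)² = 68.8333
r_1(Δz) = -55.8611 / 68.8333 = -0.812

-0.812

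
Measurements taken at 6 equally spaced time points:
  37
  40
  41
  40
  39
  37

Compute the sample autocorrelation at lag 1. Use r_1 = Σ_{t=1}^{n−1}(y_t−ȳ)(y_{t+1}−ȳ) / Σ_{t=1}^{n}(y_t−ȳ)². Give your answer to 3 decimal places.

Mean ȳ = (37 + 40 + 41 + 40 + 39 + 37)/6 = 39.0000
Deviations from mean: -2.0000, 1.0000, 2.0000, 1.0000, 0.0000, -2.0000
Numerator Σ_{t=1}^{5}(y_t−ȳ)(y_{t+1}−ȳ) = 2.0000
Denominator Σ(y_t−ȳ)² = 14.0000
r_1 = 2.0000 / 14.0000 = 0.143

0.143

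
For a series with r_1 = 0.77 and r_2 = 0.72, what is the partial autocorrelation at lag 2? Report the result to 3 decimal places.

φ_{22} = (r_2 − r_1²) / (1 − r_1²)
r_1² = (0.77)² = 0.5929
Numerator = 0.72 − 0.5929 = 0.1271; denominator = 1 − 0.5929 = 0.4071
φ_{22} = 0.1271 / 0.4071 = 0.312

0.312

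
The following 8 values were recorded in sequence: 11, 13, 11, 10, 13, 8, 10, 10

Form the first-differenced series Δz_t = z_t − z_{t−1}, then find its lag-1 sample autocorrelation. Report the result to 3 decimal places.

-0.650

First differences Δz: 2, -2, -1, 3, -5, 2, 0
Mean of differences = -0.1429
Numerator Σ(Δz_t−Δz̄)(Δz_{t+1}−Δz̄) = -30.4490
Denominator Σ(Δz_t−Δz̄)² = 46.8571
r_1(Δz) = -30.4490 / 46.8571 = -0.650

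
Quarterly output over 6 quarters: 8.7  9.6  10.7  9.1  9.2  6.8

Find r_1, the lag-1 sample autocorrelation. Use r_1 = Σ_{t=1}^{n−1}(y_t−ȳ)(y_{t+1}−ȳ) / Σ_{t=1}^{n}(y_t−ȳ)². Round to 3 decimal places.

Mean ȳ = (8.7 + 9.6 + 10.7 + 9.1 + 9.2 + 6.8)/6 = 9.0167
Numerator Σ_{t=1}^{5}(y_t−ȳ)(y_{t+1}−ȳ) = 0.5464
Denominator Σ(y_t−ȳ)² = 8.2283
r_1 = 0.5464 / 8.2283 = 0.066

0.066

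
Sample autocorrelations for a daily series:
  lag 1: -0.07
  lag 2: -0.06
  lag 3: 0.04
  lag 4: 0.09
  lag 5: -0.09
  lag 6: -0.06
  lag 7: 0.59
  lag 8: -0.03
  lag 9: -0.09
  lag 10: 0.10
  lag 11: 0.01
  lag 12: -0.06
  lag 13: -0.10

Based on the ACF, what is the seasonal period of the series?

The largest autocorrelation is r_7 = 0.59; the remaining lags stay at or below 0.10.
The dominant spike at lag 7 indicates a seasonal period of 7.

7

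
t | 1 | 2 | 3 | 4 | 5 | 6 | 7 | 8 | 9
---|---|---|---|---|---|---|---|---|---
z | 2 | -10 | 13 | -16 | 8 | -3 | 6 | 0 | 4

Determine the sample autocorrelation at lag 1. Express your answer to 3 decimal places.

Mean z̄ = (2 − 10 + 13 − 16 + 8 − 3 + 6 + 0 + 4)/9 = 0.4444
Numerator Σ_{t=1}^{8}(z_t−z̄)(z_{t+1}−z̄) = -527.3086
Denominator Σ(z_t−z̄)² = 652.2222
r_1 = -527.3086 / 652.2222 = -0.808

-0.808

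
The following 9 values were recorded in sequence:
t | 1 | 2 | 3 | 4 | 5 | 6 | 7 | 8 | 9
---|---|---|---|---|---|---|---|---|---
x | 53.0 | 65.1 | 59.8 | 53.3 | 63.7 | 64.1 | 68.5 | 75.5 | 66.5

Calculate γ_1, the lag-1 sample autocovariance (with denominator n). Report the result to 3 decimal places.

12.586

Mean x̄ = (53.0 + 65.1 + 59.8 + 53.3 + 63.7 + 64.1 + 68.5 + 75.5 + 66.5)/9 = 63.2778
Σ_{t=1}^{8}(x_t−x̄)(x_{t+1}−x̄) = 113.2728
γ_1 = 113.2728 / 9 = 12.586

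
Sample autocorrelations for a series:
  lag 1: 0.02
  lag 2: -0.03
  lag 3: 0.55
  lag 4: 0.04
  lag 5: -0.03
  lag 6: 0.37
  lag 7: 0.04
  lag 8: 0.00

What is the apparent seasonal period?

The largest autocorrelation is r_3 = 0.55, with a weaker echo at lag 6 (0.37); the remaining lags stay at or below 0.04.
The dominant spike at lag 3 indicates a seasonal period of 3.

3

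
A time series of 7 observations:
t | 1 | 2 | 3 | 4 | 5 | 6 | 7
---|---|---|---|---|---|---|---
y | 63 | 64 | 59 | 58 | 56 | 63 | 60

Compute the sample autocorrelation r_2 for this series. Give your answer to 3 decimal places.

Mean ȳ = (63 + 64 + 59 + 58 + 56 + 63 + 60)/7 = 60.4286
Deviations from mean: 2.5714, 3.5714, -1.4286, -2.4286, -4.4286, 2.5714, -0.4286
Numerator Σ_{t=1}^{5}(y_t−ȳ)(y_{t+2}−ȳ) = -10.3673
Denominator Σ(y_t−ȳ)² = 53.7143
r_2 = -10.3673 / 53.7143 = -0.193

-0.193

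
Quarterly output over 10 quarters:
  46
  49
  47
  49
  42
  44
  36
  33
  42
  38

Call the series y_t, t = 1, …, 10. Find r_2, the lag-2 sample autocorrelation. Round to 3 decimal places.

Mean ȳ = (46 + 49 + 47 + 49 + 42 + 44 + 36 + 33 + 42 + 38)/10 = 42.6000
Numerator Σ_{t=1}^{8}(y_t−ȳ)(y_{t+2}−ȳ) = 100.8800
Denominator Σ(y_t−ȳ)² = 272.4000
r_2 = 100.8800 / 272.4000 = 0.370

0.370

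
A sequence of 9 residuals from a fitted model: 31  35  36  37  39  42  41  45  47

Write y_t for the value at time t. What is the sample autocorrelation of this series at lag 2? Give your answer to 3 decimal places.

0.291

Mean ȳ = (31 + 35 + 36 + 37 + 39 + 42 + 41 + 45 + 47)/9 = 39.2222
Numerator Σ_{t=1}^{7}(y_t−ȳ)(y_{t+2}−ȳ) = 59.9012
Denominator Σ(y_t−ȳ)² = 205.5556
r_2 = 59.9012 / 205.5556 = 0.291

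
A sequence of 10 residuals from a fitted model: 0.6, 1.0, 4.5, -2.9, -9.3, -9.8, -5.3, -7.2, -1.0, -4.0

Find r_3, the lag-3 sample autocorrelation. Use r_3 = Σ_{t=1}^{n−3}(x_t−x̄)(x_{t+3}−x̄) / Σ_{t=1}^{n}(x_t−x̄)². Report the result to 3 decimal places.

Mean x̄ = (0.6 + 1.0 + 4.5 − 2.9 − 9.3 − 9.8 − 5.3 − 7.2 − 1.0 − 4.0)/10 = -3.3400
Numerator Σ_{t=1}^{7}(x_t−x̄)(x_{t+3}−x̄) = -66.4588
Denominator Σ(x_t−x̄)² = 197.9240
r_3 = -66.4588 / 197.9240 = -0.336

-0.336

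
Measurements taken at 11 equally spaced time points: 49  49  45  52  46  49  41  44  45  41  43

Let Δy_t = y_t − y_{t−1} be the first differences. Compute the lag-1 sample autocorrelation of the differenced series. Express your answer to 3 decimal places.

-0.749

First differences Δy: 0, -4, 7, -6, 3, -8, 3, 1, -4, 2
Mean of differences = -0.6000
Numerator Σ(Δy_t−Δȳ)(Δy_{t+1}−Δȳ) = -150.1600
Denominator Σ(Δy_t−Δȳ)² = 200.4000
r_1(Δy) = -150.1600 / 200.4000 = -0.749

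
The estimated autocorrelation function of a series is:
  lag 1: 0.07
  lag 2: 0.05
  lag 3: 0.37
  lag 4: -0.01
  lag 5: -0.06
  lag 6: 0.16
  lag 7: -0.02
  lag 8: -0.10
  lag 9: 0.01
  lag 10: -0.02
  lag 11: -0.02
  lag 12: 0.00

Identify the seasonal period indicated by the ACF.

The largest autocorrelation is r_3 = 0.37, with a weaker echo at lag 6 (0.16); the remaining lags stay at or below 0.07.
The dominant spike at lag 3 indicates a seasonal period of 3.

3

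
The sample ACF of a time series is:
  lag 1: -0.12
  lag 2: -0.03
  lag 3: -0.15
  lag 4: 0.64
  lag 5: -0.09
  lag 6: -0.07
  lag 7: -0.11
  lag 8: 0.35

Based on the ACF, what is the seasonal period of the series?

4

The largest autocorrelation is r_4 = 0.64, with a weaker echo at lag 8 (0.35); the remaining lags stay at or below -0.03.
The dominant spike at lag 4 indicates a seasonal period of 4.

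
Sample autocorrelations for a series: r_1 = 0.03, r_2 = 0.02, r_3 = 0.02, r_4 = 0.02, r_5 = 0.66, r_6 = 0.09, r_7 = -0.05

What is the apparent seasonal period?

5

The largest autocorrelation is r_5 = 0.66; the remaining lags stay at or below 0.09.
The dominant spike at lag 5 indicates a seasonal period of 5.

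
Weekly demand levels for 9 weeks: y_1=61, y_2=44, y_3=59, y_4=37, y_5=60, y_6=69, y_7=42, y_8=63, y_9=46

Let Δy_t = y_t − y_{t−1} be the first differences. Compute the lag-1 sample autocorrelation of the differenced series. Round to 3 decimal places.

-0.664

First differences Δy: -17, 15, -22, 23, 9, -27, 21, -17
Mean of differences = -1.8750
Numerator Σ(Δy_t−Δȳ)(Δy_{t+1}−Δȳ) = -2018.8906
Denominator Σ(Δy_t−Δȳ)² = 3038.8750
r_1(Δy) = -2018.8906 / 3038.8750 = -0.664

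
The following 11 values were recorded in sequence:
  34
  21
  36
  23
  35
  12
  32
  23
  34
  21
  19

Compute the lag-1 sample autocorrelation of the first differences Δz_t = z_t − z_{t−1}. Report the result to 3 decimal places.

First differences Δz: -13, 15, -13, 12, -23, 20, -9, 11, -13, -2
Mean of differences = -1.5000
Numerator Σ(Δz_t−Δz̄)(Δz_{t+1}−Δz̄) = -1680.2500
Denominator Σ(Δz_t−Δz̄)² = 1988.5000
r_1(Δz) = -1680.2500 / 1988.5000 = -0.845

-0.845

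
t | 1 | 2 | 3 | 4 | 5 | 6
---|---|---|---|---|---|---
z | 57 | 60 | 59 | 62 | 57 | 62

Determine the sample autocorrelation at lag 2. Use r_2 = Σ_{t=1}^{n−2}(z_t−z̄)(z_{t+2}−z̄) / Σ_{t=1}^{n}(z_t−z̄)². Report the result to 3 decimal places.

Mean z̄ = (57 + 60 + 59 + 62 + 57 + 62)/6 = 59.5000
Numerator Σ_{t=1}^{4}(z_t−z̄)(z_{t+2}−z̄) = 10.0000
Denominator Σ(z_t−z̄)² = 25.5000
r_2 = 10.0000 / 25.5000 = 0.392

0.392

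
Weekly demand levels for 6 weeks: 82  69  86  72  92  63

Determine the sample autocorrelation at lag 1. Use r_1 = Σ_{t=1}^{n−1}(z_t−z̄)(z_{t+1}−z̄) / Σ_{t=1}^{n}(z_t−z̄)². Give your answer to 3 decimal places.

Mean z̄ = (82 + 69 + 86 + 72 + 92 + 63)/6 = 77.3333
Deviations from mean: 4.6667, -8.3333, 8.6667, -5.3333, 14.6667, -14.3333
Σ(z_t−z̄)(z_{t+1}−z̄) = (-38.8889) + (-72.2222) + (-46.2222) + (-78.2222) + (-210.2222) = -445.7778
Denominator Σ(z_t−z̄)² = 615.3333
r_1 = -445.7778 / 615.3333 = -0.724

-0.724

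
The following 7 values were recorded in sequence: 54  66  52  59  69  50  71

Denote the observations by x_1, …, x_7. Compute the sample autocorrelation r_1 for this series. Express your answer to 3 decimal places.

-0.648

Mean x̄ = (54 + 66 + 52 + 59 + 69 + 50 + 71)/7 = 60.1429
Numerator Σ_{t=1}^{6}(x_t−x̄)(x_{t+1}−x̄) = -284.4490
Denominator Σ(x_t−x̄)² = 438.8571
r_1 = -284.4490 / 438.8571 = -0.648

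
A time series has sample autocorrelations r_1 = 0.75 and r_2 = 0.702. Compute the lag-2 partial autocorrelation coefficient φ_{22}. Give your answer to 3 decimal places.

0.319

φ_{22} = (r_2 − r_1²) / (1 − r_1²)
r_1² = (0.75)² = 0.5625
Numerator = 0.702 − 0.5625 = 0.1395; denominator = 1 − 0.5625 = 0.4375
φ_{22} = 0.1395 / 0.4375 = 0.319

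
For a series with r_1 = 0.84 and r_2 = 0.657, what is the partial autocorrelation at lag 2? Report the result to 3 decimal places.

-0.165

φ_{22} = (r_2 − r_1²) / (1 − r_1²)
r_1² = (0.84)² = 0.7056
Numerator = 0.657 − 0.7056 = -0.0486; denominator = 1 − 0.7056 = 0.2944
φ_{22} = -0.0486 / 0.2944 = -0.165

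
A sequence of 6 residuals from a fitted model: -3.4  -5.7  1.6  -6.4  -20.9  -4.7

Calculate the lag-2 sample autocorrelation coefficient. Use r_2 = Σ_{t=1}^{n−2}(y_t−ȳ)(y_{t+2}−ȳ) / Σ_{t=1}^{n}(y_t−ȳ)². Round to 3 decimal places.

Mean ȳ = (-3.4 − 5.7 + 1.6 − 6.4 − 20.9 − 4.7)/6 = -6.5833
Σ(y_t−ȳ)(y_{t+2}−ȳ) = (26.0503) + (0.1619) + (-117.1581) + (0.3453) = -90.6006
Denominator Σ(y_t−ȳ)² = 286.4283
r_2 = -90.6006 / 286.4283 = -0.316

-0.316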